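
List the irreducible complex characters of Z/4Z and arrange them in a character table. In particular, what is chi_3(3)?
Character table of Z/4Z (irreps indexed chi_0,...,chi_3 with chi_k(m) = zeta_4^(k*m), zeta_4 = exp(2*pi*i/4)):
  irrep \ class  {0} (size 1)  {1} (size 1)  {2} (size 1)  {3} (size 1)
  chi_0          1             1             1             1           
  chi_1          1             I             -1            -I          
  chi_2          1             -1            1             -1          
  chi_3          1             -I            -1            I           

Spot check: chi_3(3) = zeta_4^(3*3) = zeta_4^9 = I.

Z/4Z is abelian, so all 4 irreducible complex representations are 1-dimensional. They are given by chi_k(m) = zeta_4^(k*m) for k = 0,...,3. Row orthogonality: sum_m chi_k(m) conj(chi_l(m)) = 4 * [k = l].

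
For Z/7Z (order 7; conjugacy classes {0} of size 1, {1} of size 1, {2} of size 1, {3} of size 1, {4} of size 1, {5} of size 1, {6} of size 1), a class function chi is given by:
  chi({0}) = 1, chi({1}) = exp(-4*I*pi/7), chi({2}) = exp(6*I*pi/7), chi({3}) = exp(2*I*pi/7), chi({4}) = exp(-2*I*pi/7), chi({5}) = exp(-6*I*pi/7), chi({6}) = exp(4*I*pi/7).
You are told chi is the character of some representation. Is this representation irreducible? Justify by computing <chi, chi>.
Irreducible: <chi, chi> = 1.

Derivation: <chi, chi> = (1/|G|) sum_C |C| * |chi(C)|^2 = (1/7)[1*|1|^2 + 1*|exp(-4*I*pi/7)|^2 + 1*|exp(6*I*pi/7)|^2 + 1*|exp(2*I*pi/7)|^2 + 1*|exp(-2*I*pi/7)|^2 + 1*|exp(-6*I*pi/7)|^2 + 1*|exp(4*I*pi/7)|^2]
  = (1/7)[(1) + (1) + (1) + (1) + (1) + (1) + (1)] = 7/7 = 1.
(Exp terms are combined using exp(i*s)*conj(exp(i*t)) = exp(i*(s-t)), and sums of them are collapsed using the identity that for every m > 1 the m distinct m-th roots of unity sum to 0, e.g. 1 + exp(2*I*pi/3) + exp(-2*I*pi/3) = 0.)
A character is irreducible iff <chi, chi> = 1, so this representation is irreducible.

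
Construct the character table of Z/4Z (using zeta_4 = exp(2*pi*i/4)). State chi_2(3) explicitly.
Character table of Z/4Z (irreps indexed chi_0,...,chi_3 with chi_k(m) = zeta_4^(k*m), zeta_4 = exp(2*pi*i/4)):
  irrep \ class  {0} (size 1)  {1} (size 1)  {2} (size 1)  {3} (size 1)
  chi_0          1             1             1             1           
  chi_1          1             I             -1            -I          
  chi_2          1             -1            1             -1          
  chi_3          1             -I            -1            I           

Spot check: chi_2(3) = zeta_4^(2*3) = zeta_4^6 = -1.

Derivation: Z/4Z is abelian, so all 4 irreducible complex representations are 1-dimensional. They are given by chi_k(m) = zeta_4^(k*m) for k = 0,...,3. Row orthogonality: sum_m chi_k(m) conj(chi_l(m)) = 4 * [k = l].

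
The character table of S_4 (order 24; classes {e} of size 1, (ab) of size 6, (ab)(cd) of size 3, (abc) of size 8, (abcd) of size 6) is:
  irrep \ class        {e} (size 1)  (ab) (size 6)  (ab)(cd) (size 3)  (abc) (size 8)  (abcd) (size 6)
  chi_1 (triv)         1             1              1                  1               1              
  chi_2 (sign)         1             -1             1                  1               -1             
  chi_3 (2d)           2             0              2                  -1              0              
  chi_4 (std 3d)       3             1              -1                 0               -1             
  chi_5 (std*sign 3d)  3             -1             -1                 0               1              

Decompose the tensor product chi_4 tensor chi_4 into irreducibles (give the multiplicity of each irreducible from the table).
chi_4 tensor chi_4 = chi_1 + chi_3 + chi_4 + chi_5 (all other irreducibles have multiplicity 0).

Derivation: The character of a tensor product is the pointwise product (chi_4 * chi_4)(C) = chi_4(C) * chi_4(C):
  {e}: (3)*(3), (ab): (1)*(1), (ab)(cd): (-1)*(-1), (abc): (0)*(0), (abcd): (-1)*(-1)
so (chi_4 * chi_4) takes values
  {e} -> 9, (ab) -> 1, (ab)(cd) -> 1, (abc) -> 0, (abcd) -> 1.
Now take the inner product of this character with each irreducible chi from the table, <chi_4*chi_4, chi> = (1/24) sum_C |C| (chi_4*chi_4)(C) conj(chi(C)):
  <chi_4*chi_4, chi_1> = (1/24)[1*(9)*conj(1) + 6*(1)*conj(1) + 3*(1)*conj(1) + 8*(0)*conj(1) + 6*(1)*conj(1)]
      = (1/24)[(9) + (6) + (3) + (0) + (6)] = 24/24 = 1
  <chi_4*chi_4, chi_2> = (1/24)[1*(9)*conj(1) + 6*(1)*conj(-1) + 3*(1)*conj(1) + 8*(0)*conj(1) + 6*(1)*conj(-1)]
      = (1/24)[(9) + (-6) + (3) + (0) + (-6)] = 0/24 = 0
  <chi_4*chi_4, chi_3> = (1/24)[1*(9)*conj(2) + 6*(1)*conj(0) + 3*(1)*conj(2) + 8*(0)*conj(-1) + 6*(1)*conj(0)]
      = (1/24)[(18) + (0) + (6) + (0) + (0)] = 24/24 = 1
  <chi_4*chi_4, chi_4> = (1/24)[1*(9)*conj(3) + 6*(1)*conj(1) + 3*(1)*conj(-1) + 8*(0)*conj(0) + 6*(1)*conj(-1)]
      = (1/24)[(27) + (6) + (-3) + (0) + (-6)] = 24/24 = 1
  <chi_4*chi_4, chi_5> = (1/24)[1*(9)*conj(3) + 6*(1)*conj(-1) + 3*(1)*conj(-1) + 8*(0)*conj(0) + 6*(1)*conj(1)]
      = (1/24)[(27) + (-6) + (-3) + (0) + (6)] = 24/24 = 1
Hence the multiplicities are chi_1: 1, chi_3: 1, chi_4: 1, chi_5: 1. Dimension check: dim(chi_4)*dim(chi_4) = 3*3 = 9 and sum (mult * dim) = 1*1 + 1*2 + 1*3 + 1*3 = 9.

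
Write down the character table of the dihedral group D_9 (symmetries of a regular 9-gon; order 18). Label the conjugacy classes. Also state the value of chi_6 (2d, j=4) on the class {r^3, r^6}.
Conjugacy classes: {e} of size 1, {r^1, r^8} of size 2, {r^2, r^7} of size 2, {r^3, r^6} of size 2, {r^4, r^5} of size 2, {s, sr, ..., sr^8} of size 9.
Character table:
  irrep \ class              {e} (size 1)  {r^1, r^8} (size 2)  {r^2, r^7} (size 2)  {r^3, r^6} (size 2)  {r^4, r^5} (size 2)  {s, sr, ..., sr^8} (size 9)
  chi_1 (triv)               1             1                    1                    1                    1                    1                          
  chi_2 (sign: r->1, s->-1)  1             1                    1                    1                    1                    -1                         
  chi_3 (2d, j=1)            2             2*cos(2*pi/9)        2*cos(4*pi/9)        -1                   -2*cos(pi/9)         0                          
  chi_4 (2d, j=2)            2             2*cos(4*pi/9)        -2*cos(pi/9)         -1                   2*cos(2*pi/9)        0                          
  chi_5 (2d, j=3)            2             -1                   -1                   2                    -1                   0                          
  chi_6 (2d, j=4)            2             -2*cos(pi/9)         2*cos(2*pi/9)        -1                   2*cos(4*pi/9)        0                          

Spot check: chi_6 (2d, j=4) on {r^3, r^6} = -1.

Proof sketch: D_9 has order 2*9 = 18 with 6 conjugacy classes, hence 6 irreducibles. Sum of squared dims 1 + 1 + 4 + 4 + 4 + 4 = 18 = |G|. Linear characters come from the abelianisation; the 2-dimensional irreps have character r^k -> 2*cos(2*pi*j*k/9), reflections -> 0.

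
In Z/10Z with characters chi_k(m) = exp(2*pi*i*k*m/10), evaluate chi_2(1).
chi_2(1) = zeta_10^2 = exp(2*I*pi/5)

Details: chi_2(1) = zeta_10^(2*1) = zeta_10^2. Since zeta_10^10 = 1, this equals zeta_10^2 = exp(2*pi*i*2/10) = exp(2*I*pi/5).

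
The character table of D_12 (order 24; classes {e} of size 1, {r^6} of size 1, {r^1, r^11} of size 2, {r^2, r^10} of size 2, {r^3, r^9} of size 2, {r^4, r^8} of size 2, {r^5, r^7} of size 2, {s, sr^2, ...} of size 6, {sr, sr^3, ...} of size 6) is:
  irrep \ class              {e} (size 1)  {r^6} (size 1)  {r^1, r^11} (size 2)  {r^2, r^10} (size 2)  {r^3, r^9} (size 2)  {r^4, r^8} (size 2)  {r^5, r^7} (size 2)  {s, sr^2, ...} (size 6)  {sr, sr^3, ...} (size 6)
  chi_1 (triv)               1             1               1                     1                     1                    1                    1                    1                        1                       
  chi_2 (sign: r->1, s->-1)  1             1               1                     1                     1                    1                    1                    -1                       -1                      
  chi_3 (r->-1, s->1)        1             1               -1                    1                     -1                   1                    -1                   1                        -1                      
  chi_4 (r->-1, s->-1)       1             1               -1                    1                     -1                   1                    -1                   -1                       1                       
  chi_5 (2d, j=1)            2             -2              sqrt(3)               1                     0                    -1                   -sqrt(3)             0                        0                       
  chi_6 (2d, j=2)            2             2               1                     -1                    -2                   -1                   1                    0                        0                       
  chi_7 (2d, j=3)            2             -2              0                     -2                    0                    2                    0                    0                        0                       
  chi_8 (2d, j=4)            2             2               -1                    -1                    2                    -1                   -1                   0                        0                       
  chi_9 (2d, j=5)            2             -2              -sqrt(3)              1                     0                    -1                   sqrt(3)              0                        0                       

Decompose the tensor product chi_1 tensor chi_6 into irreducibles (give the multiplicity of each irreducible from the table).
chi_1 tensor chi_6 = chi_6 (all other irreducibles have multiplicity 0).

Derivation: The character of a tensor product is the pointwise product (chi_1 * chi_6)(C) = chi_1(C) * chi_6(C):
  {e}: (1)*(2), {r^6}: (1)*(2), {r^1, r^11}: (1)*(1), {r^2, r^10}: (1)*(-1), {r^3, r^9}: (1)*(-2), {r^4, r^8}: (1)*(-1), {r^5, r^7}: (1)*(1), {s, sr^2, ...}: (1)*(0), {sr, sr^3, ...}: (1)*(0)
so (chi_1 * chi_6) takes values
  {e} -> 2, {r^6} -> 2, {r^1, r^11} -> 1, {r^2, r^10} -> -1, {r^3, r^9} -> -2, {r^4, r^8} -> -1, {r^5, r^7} -> 1, {s, sr^2, ...} -> 0, {sr, sr^3, ...} -> 0.
Now take the inner product of this character with each irreducible chi from the table, <chi_1*chi_6, chi> = (1/24) sum_C |C| (chi_1*chi_6)(C) conj(chi(C)):
  <chi_1*chi_6, chi_1> = (1/24)[1*(2)*conj(1) + 1*(2)*conj(1) + 2*(1)*conj(1) + 2*(-1)*conj(1) + 2*(-2)*conj(1) + 2*(-1)*conj(1) + 2*(1)*conj(1) + 6*(0)*conj(1) + 6*(0)*conj(1)]
      = (1/24)[(2) + (2) + (2) + (-2) + (-4) + (-2) + (2) + (0) + (0)] = 0/24 = 0
  <chi_1*chi_6, chi_2> = (1/24)[1*(2)*conj(1) + 1*(2)*conj(1) + 2*(1)*conj(1) + 2*(-1)*conj(1) + 2*(-2)*conj(1) + 2*(-1)*conj(1) + 2*(1)*conj(1) + 6*(0)*conj(-1) + 6*(0)*conj(-1)]
      = (1/24)[(2) + (2) + (2) + (-2) + (-4) + (-2) + (2) + (0) + (0)] = 0/24 = 0
  <chi_1*chi_6, chi_3> = (1/24)[1*(2)*conj(1) + 1*(2)*conj(1) + 2*(1)*conj(-1) + 2*(-1)*conj(1) + 2*(-2)*conj(-1) + 2*(-1)*conj(1) + 2*(1)*conj(-1) + 6*(0)*conj(1) + 6*(0)*conj(-1)]
      = (1/24)[(2) + (2) + (-2) + (-2) + (4) + (-2) + (-2) + (0) + (0)] = 0/24 = 0
  <chi_1*chi_6, chi_4> = (1/24)[1*(2)*conj(1) + 1*(2)*conj(1) + 2*(1)*conj(-1) + 2*(-1)*conj(1) + 2*(-2)*conj(-1) + 2*(-1)*conj(1) + 2*(1)*conj(-1) + 6*(0)*conj(-1) + 6*(0)*conj(1)]
      = (1/24)[(2) + (2) + (-2) + (-2) + (4) + (-2) + (-2) + (0) + (0)] = 0/24 = 0
  <chi_1*chi_6, chi_5> = (1/24)[1*(2)*conj(2) + 1*(2)*conj(-2) + 2*(1)*conj(sqrt(3)) + 2*(-1)*conj(1) + 2*(-2)*conj(0) + 2*(-1)*conj(-1) + 2*(1)*conj(-sqrt(3)) + 6*(0)*conj(0) + 6*(0)*conj(0)]
      = (1/24)[(4) + (-4) + (2*sqrt(3)) + (-2) + (0) + (2) + (-2*sqrt(3)) + (0) + (0)] = 0/24 = 0
  <chi_1*chi_6, chi_6> = (1/24)[1*(2)*conj(2) + 1*(2)*conj(2) + 2*(1)*conj(1) + 2*(-1)*conj(-1) + 2*(-2)*conj(-2) + 2*(-1)*conj(-1) + 2*(1)*conj(1) + 6*(0)*conj(0) + 6*(0)*conj(0)]
      = (1/24)[(4) + (4) + (2) + (2) + (8) + (2) + (2) + (0) + (0)] = 24/24 = 1
  <chi_1*chi_6, chi_7> = (1/24)[1*(2)*conj(2) + 1*(2)*conj(-2) + 2*(1)*conj(0) + 2*(-1)*conj(-2) + 2*(-2)*conj(0) + 2*(-1)*conj(2) + 2*(1)*conj(0) + 6*(0)*conj(0) + 6*(0)*conj(0)]
      = (1/24)[(4) + (-4) + (0) + (4) + (0) + (-4) + (0) + (0) + (0)] = 0/24 = 0
  <chi_1*chi_6, chi_8> = (1/24)[1*(2)*conj(2) + 1*(2)*conj(2) + 2*(1)*conj(-1) + 2*(-1)*conj(-1) + 2*(-2)*conj(2) + 2*(-1)*conj(-1) + 2*(1)*conj(-1) + 6*(0)*conj(0) + 6*(0)*conj(0)]
      = (1/24)[(4) + (4) + (-2) + (2) + (-8) + (2) + (-2) + (0) + (0)] = 0/24 = 0
  <chi_1*chi_6, chi_9> = (1/24)[1*(2)*conj(2) + 1*(2)*conj(-2) + 2*(1)*conj(-sqrt(3)) + 2*(-1)*conj(1) + 2*(-2)*conj(0) + 2*(-1)*conj(-1) + 2*(1)*conj(sqrt(3)) + 6*(0)*conj(0) + 6*(0)*conj(0)]
      = (1/24)[(4) + (-4) + (-2*sqrt(3)) + (-2) + (0) + (2) + (2*sqrt(3)) + (0) + (0)] = 0/24 = 0
Hence the multiplicities are chi_6: 1. Dimension check: dim(chi_1)*dim(chi_6) = 1*2 = 2 and sum (mult * dim) = 1*2 = 2.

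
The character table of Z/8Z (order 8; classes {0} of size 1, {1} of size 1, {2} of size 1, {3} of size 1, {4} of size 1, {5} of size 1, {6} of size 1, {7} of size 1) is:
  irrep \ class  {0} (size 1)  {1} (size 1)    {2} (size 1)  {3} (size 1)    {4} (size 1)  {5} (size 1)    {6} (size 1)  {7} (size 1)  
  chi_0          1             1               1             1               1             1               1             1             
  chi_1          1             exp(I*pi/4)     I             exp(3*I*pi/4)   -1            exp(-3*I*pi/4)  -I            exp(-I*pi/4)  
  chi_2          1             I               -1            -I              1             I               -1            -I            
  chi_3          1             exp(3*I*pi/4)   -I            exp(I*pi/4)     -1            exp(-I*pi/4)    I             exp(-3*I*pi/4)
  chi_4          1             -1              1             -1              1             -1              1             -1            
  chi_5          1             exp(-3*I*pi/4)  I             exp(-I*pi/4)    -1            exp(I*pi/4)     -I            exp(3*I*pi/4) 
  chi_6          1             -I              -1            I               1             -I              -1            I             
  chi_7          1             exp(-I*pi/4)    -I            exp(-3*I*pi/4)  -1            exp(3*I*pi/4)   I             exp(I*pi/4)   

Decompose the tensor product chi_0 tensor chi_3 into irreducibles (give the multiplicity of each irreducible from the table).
chi_0 tensor chi_3 = chi_3 (all other irreducibles have multiplicity 0).

Working: The character of a tensor product is the pointwise product (chi_0 * chi_3)(C) = chi_0(C) * chi_3(C):
  {0}: (1)*(1), {1}: (1)*(exp(3*I*pi/4)), {2}: (1)*(-I), {3}: (1)*(exp(I*pi/4)), {4}: (1)*(-1), {5}: (1)*(exp(-I*pi/4)), {6}: (1)*(I), {7}: (1)*(exp(-3*I*pi/4))
so (chi_0 * chi_3) takes values
  {0} -> 1, {1} -> exp(3*I*pi/4), {2} -> -I, {3} -> exp(I*pi/4), {4} -> -1, {5} -> exp(-I*pi/4), {6} -> I, {7} -> exp(-3*I*pi/4).
Now take the inner product of this character with each irreducible chi from the table, <chi_0*chi_3, chi> = (1/8) sum_C |C| (chi_0*chi_3)(C) conj(chi(C)):
  <chi_0*chi_3, chi_0> = (1/8)[1*(1)*conj(1) + 1*(exp(3*I*pi/4))*conj(1) + 1*(-I)*conj(1) + 1*(exp(I*pi/4))*conj(1) + 1*(-1)*conj(1) + 1*(exp(-I*pi/4))*conj(1) + 1*(I)*conj(1) + 1*(exp(-3*I*pi/4))*conj(1)]
      = (1/8)[(1) + (exp(3*I*pi/4)) + (-I) + (exp(I*pi/4)) + (-1) + (exp(-I*pi/4)) + (I) + (exp(-3*I*pi/4))] = 0/8 = 0
  <chi_0*chi_3, chi_1> = (1/8)[1*(1)*conj(1) + 1*(exp(3*I*pi/4))*conj(exp(I*pi/4)) + 1*(-I)*conj(I) + 1*(exp(I*pi/4))*conj(exp(3*I*pi/4)) + 1*(-1)*conj(-1) + 1*(exp(-I*pi/4))*conj(exp(-3*I*pi/4)) + 1*(I)*conj(-I) + 1*(exp(-3*I*pi/4))*conj(exp(-I*pi/4))]
      = (1/8)[(1) + (I) + (-1) + (-I) + (1) + (I) + (-1) + (-I)] = 0/8 = 0
  <chi_0*chi_3, chi_2> = (1/8)[1*(1)*conj(1) + 1*(exp(3*I*pi/4))*conj(I) + 1*(-I)*conj(-1) + 1*(exp(I*pi/4))*conj(-I) + 1*(-1)*conj(1) + 1*(exp(-I*pi/4))*conj(I) + 1*(I)*conj(-1) + 1*(exp(-3*I*pi/4))*conj(-I)]
      = (1/8)[(1) + (-exp(-3*I*pi/4)) + (I) + (exp(3*I*pi/4)) + (-1) + (-exp(I*pi/4)) + (-I) + (exp(-I*pi/4))] = 0/8 = 0
  <chi_0*chi_3, chi_3> = (1/8)[1*(1)*conj(1) + 1*(exp(3*I*pi/4))*conj(exp(3*I*pi/4)) + 1*(-I)*conj(-I) + 1*(exp(I*pi/4))*conj(exp(I*pi/4)) + 1*(-1)*conj(-1) + 1*(exp(-I*pi/4))*conj(exp(-I*pi/4)) + 1*(I)*conj(I) + 1*(exp(-3*I*pi/4))*conj(exp(-3*I*pi/4))]
      = (1/8)[(1) + (1) + (1) + (1) + (1) + (1) + (1) + (1)] = 8/8 = 1
  <chi_0*chi_3, chi_4> = (1/8)[1*(1)*conj(1) + 1*(exp(3*I*pi/4))*conj(-1) + 1*(-I)*conj(1) + 1*(exp(I*pi/4))*conj(-1) + 1*(-1)*conj(1) + 1*(exp(-I*pi/4))*conj(-1) + 1*(I)*conj(1) + 1*(exp(-3*I*pi/4))*conj(-1)]
      = (1/8)[(1) + (-exp(3*I*pi/4)) + (-I) + (-exp(I*pi/4)) + (-1) + (-exp(-I*pi/4)) + (I) + (-exp(-3*I*pi/4))] = 0/8 = 0
  <chi_0*chi_3, chi_5> = (1/8)[1*(1)*conj(1) + 1*(exp(3*I*pi/4))*conj(exp(-3*I*pi/4)) + 1*(-I)*conj(I) + 1*(exp(I*pi/4))*conj(exp(-I*pi/4)) + 1*(-1)*conj(-1) + 1*(exp(-I*pi/4))*conj(exp(I*pi/4)) + 1*(I)*conj(-I) + 1*(exp(-3*I*pi/4))*conj(exp(3*I*pi/4))]
      = (1/8)[(1) + (-I) + (-1) + (I) + (1) + (-I) + (-1) + (I)] = 0/8 = 0
  <chi_0*chi_3, chi_6> = (1/8)[1*(1)*conj(1) + 1*(exp(3*I*pi/4))*conj(-I) + 1*(-I)*conj(-1) + 1*(exp(I*pi/4))*conj(I) + 1*(-1)*conj(1) + 1*(exp(-I*pi/4))*conj(-I) + 1*(I)*conj(-1) + 1*(exp(-3*I*pi/4))*conj(I)]
      = (1/8)[(1) + (exp(-3*I*pi/4)) + (I) + (-exp(3*I*pi/4)) + (-1) + (exp(I*pi/4)) + (-I) + (-exp(-I*pi/4))] = 0/8 = 0
  <chi_0*chi_3, chi_7> = (1/8)[1*(1)*conj(1) + 1*(exp(3*I*pi/4))*conj(exp(-I*pi/4)) + 1*(-I)*conj(-I) + 1*(exp(I*pi/4))*conj(exp(-3*I*pi/4)) + 1*(-1)*conj(-1) + 1*(exp(-I*pi/4))*conj(exp(3*I*pi/4)) + 1*(I)*conj(I) + 1*(exp(-3*I*pi/4))*conj(exp(I*pi/4))]
      = (1/8)[(1) + (-1) + (1) + (-1) + (1) + (-1) + (1) + (-1)] = 0/8 = 0
(Exp terms are combined using exp(i*s)*conj(exp(i*t)) = exp(i*(s-t)), and sums of them are collapsed using the identity that for every m > 1 the m distinct m-th roots of unity sum to 0, e.g. 1 + exp(2*I*pi/3) + exp(-2*I*pi/3) = 0.)
Hence the multiplicities are chi_3: 1. Dimension check: dim(chi_0)*dim(chi_3) = 1*1 = 1 and sum (mult * dim) = 1*1 = 1.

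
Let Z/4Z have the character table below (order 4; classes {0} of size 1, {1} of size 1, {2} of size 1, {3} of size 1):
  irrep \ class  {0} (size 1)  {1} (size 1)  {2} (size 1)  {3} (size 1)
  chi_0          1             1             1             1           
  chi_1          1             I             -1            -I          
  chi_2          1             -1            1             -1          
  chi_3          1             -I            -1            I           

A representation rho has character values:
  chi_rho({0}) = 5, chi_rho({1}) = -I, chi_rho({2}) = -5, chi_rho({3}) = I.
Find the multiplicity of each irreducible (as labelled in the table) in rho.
Multiplicities: chi_0: 0, chi_1: 2, chi_2: 0, chi_3: 3.

Working: Use <chi_rho, chi> = (1/|G|) sum_C |C| * chi_rho(C) * conj(chi(C)) with |G| = 4 for each irreducible chi in the table:
  <chi_rho, chi_0> = (1/4)[1*(5)*conj(1) + 1*(-I)*conj(1) + 1*(-5)*conj(1) + 1*(I)*conj(1)]
      = (1/4)[(5) + (-I) + (-5) + (I)] = 0/4 = 0
  <chi_rho, chi_1> = (1/4)[1*(5)*conj(1) + 1*(-I)*conj(I) + 1*(-5)*conj(-1) + 1*(I)*conj(-I)]
      = (1/4)[(5) + (-1) + (5) + (-1)] = 8/4 = 2
  <chi_rho, chi_2> = (1/4)[1*(5)*conj(1) + 1*(-I)*conj(-1) + 1*(-5)*conj(1) + 1*(I)*conj(-1)]
      = (1/4)[(5) + (I) + (-5) + (-I)] = 0/4 = 0
  <chi_rho, chi_3> = (1/4)[1*(5)*conj(1) + 1*(-I)*conj(-I) + 1*(-5)*conj(-1) + 1*(I)*conj(I)]
      = (1/4)[(5) + (1) + (5) + (1)] = 12/4 = 3
(Exp terms are combined using exp(i*s)*conj(exp(i*t)) = exp(i*(s-t)), and sums of them are collapsed using the identity that for every m > 1 the m distinct m-th roots of unity sum to 0, e.g. 1 + exp(2*I*pi/3) + exp(-2*I*pi/3) = 0.)
Dimension check: dim(rho) = sum (mult * dim) = 0*1 + 2*1 + 0*1 + 3*1 = 5 = chi_rho(e) = 5.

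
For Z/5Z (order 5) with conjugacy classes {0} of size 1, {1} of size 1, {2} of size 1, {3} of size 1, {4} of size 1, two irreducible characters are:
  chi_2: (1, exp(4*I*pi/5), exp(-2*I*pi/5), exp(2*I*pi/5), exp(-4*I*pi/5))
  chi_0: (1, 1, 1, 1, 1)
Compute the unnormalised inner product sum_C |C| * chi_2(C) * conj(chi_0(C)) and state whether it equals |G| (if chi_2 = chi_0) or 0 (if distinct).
Sum = 0; so <chi_2, chi_0> = 0 (distinct irreducibles are orthogonal).

Solution. Compute term by term over conjugacy classes (|C| * chi_2(C) * conj(chi_0(C))):
  1*(1)*conj(1) + 1*(exp(4*I*pi/5))*conj(1) + 1*(exp(-2*I*pi/5))*conj(1) + 1*(exp(2*I*pi/5))*conj(1) + 1*(exp(-4*I*pi/5))*conj(1)
  = (1) + (exp(4*I*pi/5)) + (exp(-2*I*pi/5)) + (exp(2*I*pi/5)) + (exp(-4*I*pi/5))
  = 0.
(Exp terms are combined using exp(i*s)*conj(exp(i*t)) = exp(i*(s-t)), and sums of them are collapsed using the identity that for every m > 1 the m distinct m-th roots of unity sum to 0, e.g. 1 + exp(2*I*pi/3) + exp(-2*I*pi/3) = 0.)
Dividing by |G| = 5 gives 0/5 = 0, matching the row-orthogonality relation <chi_2, chi_0> = [chi_2 = chi_0].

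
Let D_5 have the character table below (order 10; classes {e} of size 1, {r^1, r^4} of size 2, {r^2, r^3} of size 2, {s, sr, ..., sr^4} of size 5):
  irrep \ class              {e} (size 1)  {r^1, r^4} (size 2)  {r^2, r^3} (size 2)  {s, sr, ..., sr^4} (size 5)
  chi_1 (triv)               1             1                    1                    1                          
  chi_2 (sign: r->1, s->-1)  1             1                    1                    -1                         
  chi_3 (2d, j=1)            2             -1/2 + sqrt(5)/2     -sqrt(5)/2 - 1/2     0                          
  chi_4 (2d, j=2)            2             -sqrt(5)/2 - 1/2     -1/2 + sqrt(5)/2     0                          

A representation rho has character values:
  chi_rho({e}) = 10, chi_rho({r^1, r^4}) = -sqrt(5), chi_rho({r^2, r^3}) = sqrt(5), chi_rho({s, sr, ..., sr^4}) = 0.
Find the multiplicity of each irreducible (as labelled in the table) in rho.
Multiplicities: chi_1: 1, chi_2: 1, chi_3: 1, chi_4: 3.

Proof sketch: Use <chi_rho, chi> = (1/|G|) sum_C |C| * chi_rho(C) * conj(chi(C)) with |G| = 10 for each irreducible chi in the table:
  <chi_rho, chi_1> = (1/10)[1*(10)*conj(1) + 2*(-sqrt(5))*conj(1) + 2*(sqrt(5))*conj(1) + 5*(0)*conj(1)]
      = (1/10)[(10) + (-2*sqrt(5)) + (2*sqrt(5)) + (0)] = 10/10 = 1
  <chi_rho, chi_2> = (1/10)[1*(10)*conj(1) + 2*(-sqrt(5))*conj(1) + 2*(sqrt(5))*conj(1) + 5*(0)*conj(-1)]
      = (1/10)[(10) + (-2*sqrt(5)) + (2*sqrt(5)) + (0)] = 10/10 = 1
  <chi_rho, chi_3> = (1/10)[1*(10)*conj(2) + 2*(-sqrt(5))*conj(-1/2 + sqrt(5)/2) + 2*(sqrt(5))*conj(-sqrt(5)/2 - 1/2) + 5*(0)*conj(0)]
      = (1/10)[(20) + (-5 + sqrt(5)) + (-5 - sqrt(5)) + (0)] = 10/10 = 1
  <chi_rho, chi_4> = (1/10)[1*(10)*conj(2) + 2*(-sqrt(5))*conj(-sqrt(5)/2 - 1/2) + 2*(sqrt(5))*conj(-1/2 + sqrt(5)/2) + 5*(0)*conj(0)]
      = (1/10)[(20) + (sqrt(5) + 5) + (5 - sqrt(5)) + (0)] = 30/10 = 3
Dimension check: dim(rho) = sum (mult * dim) = 1*1 + 1*1 + 1*2 + 3*2 = 10 = chi_rho(e) = 10.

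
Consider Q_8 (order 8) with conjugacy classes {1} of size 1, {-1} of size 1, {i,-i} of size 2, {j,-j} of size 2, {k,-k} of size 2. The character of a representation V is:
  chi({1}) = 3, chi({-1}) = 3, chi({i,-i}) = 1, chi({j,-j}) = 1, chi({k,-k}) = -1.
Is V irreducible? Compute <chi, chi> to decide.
Not irreducible (reducible): <chi, chi> = 3 > 1.

Solution. <chi, chi> = (1/|G|) sum_C |C| * |chi(C)|^2 = (1/8)[1*|3|^2 + 1*|3|^2 + 2*|1|^2 + 2*|1|^2 + 2*|-1|^2]
  = (1/8)[(9) + (9) + (2) + (2) + (2)] = 24/8 = 3.
A character is irreducible iff <chi, chi> = 1, so this representation is reducible.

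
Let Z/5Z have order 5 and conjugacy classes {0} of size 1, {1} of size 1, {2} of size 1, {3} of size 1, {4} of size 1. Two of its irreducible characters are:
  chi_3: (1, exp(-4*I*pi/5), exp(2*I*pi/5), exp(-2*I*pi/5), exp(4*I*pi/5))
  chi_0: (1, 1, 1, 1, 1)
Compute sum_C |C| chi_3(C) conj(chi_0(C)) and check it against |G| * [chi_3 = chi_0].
Sum = 0; so <chi_3, chi_0> = 0 (distinct irreducibles are orthogonal).

Explanation: Compute term by term over conjugacy classes (|C| * chi_3(C) * conj(chi_0(C))):
  1*(1)*conj(1) + 1*(exp(-4*I*pi/5))*conj(1) + 1*(exp(2*I*pi/5))*conj(1) + 1*(exp(-2*I*pi/5))*conj(1) + 1*(exp(4*I*pi/5))*conj(1)
  = (1) + (exp(-4*I*pi/5)) + (exp(2*I*pi/5)) + (exp(-2*I*pi/5)) + (exp(4*I*pi/5))
  = 0.
(Exp terms are combined using exp(i*s)*conj(exp(i*t)) = exp(i*(s-t)), and sums of them are collapsed using the identity that for every m > 1 the m distinct m-th roots of unity sum to 0, e.g. 1 + exp(2*I*pi/3) + exp(-2*I*pi/3) = 0.)
Dividing by |G| = 5 gives 0/5 = 0, matching the row-orthogonality relation <chi_3, chi_0> = [chi_3 = chi_0].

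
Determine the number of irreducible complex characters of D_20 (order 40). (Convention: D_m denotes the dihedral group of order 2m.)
13

Justification: The number of irreducible complex representations of a finite group equals its number of conjugacy classes. D_20 has 13 conjugacy classes (n/2 + 3 for n even), so D_20 (order 40) has exactly 13 irreducible complex representations.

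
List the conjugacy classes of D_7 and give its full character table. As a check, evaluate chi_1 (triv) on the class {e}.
Conjugacy classes: {e} of size 1, {r^1, r^6} of size 2, {r^2, r^5} of size 2, {r^3, r^4} of size 2, {s, sr, ..., sr^6} of size 7.
Character table:
  irrep \ class              {e} (size 1)  {r^1, r^6} (size 2)  {r^2, r^5} (size 2)  {r^3, r^4} (size 2)  {s, sr, ..., sr^6} (size 7)
  chi_1 (triv)               1             1                    1                    1                    1                          
  chi_2 (sign: r->1, s->-1)  1             1                    1                    1                    -1                         
  chi_3 (2d, j=1)            2             2*cos(2*pi/7)        -2*cos(3*pi/7)       -2*cos(pi/7)         0                          
  chi_4 (2d, j=2)            2             -2*cos(3*pi/7)       -2*cos(pi/7)         2*cos(2*pi/7)        0                          
  chi_5 (2d, j=3)            2             -2*cos(pi/7)         2*cos(2*pi/7)        -2*cos(3*pi/7)       0                          

Spot check: chi_1 (triv) on {e} = 1.

Explanation: D_7 has order 2*7 = 14 with 5 conjugacy classes, hence 5 irreducibles. Sum of squared dims 1 + 1 + 4 + 4 + 4 = 14 = |G|. Linear characters come from the abelianisation; the 2-dimensional irreps have character r^k -> 2*cos(2*pi*j*k/7), reflections -> 0.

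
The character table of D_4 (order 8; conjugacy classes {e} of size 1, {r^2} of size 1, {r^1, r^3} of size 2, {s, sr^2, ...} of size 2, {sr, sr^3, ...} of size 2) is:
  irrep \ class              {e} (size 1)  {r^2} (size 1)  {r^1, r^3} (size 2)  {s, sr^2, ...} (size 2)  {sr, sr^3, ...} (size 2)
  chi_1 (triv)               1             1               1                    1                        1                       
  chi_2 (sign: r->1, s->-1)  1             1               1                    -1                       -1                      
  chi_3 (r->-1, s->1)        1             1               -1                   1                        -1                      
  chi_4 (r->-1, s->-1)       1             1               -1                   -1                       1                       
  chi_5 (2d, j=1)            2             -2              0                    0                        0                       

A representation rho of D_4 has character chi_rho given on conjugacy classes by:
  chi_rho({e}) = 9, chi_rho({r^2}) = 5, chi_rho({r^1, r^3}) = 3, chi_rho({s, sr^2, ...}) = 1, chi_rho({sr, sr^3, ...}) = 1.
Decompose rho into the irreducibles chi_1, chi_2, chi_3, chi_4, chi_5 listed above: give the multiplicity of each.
Multiplicities: chi_1: 3, chi_2: 2, chi_3: 1, chi_4: 1, chi_5: 1.

Derivation: Use <chi_rho, chi> = (1/|G|) sum_C |C| * chi_rho(C) * conj(chi(C)) with |G| = 8 for each irreducible chi in the table:
  <chi_rho, chi_1> = (1/8)[1*(9)*conj(1) + 1*(5)*conj(1) + 2*(3)*conj(1) + 2*(1)*conj(1) + 2*(1)*conj(1)]
      = (1/8)[(9) + (5) + (6) + (2) + (2)] = 24/8 = 3
  <chi_rho, chi_2> = (1/8)[1*(9)*conj(1) + 1*(5)*conj(1) + 2*(3)*conj(1) + 2*(1)*conj(-1) + 2*(1)*conj(-1)]
      = (1/8)[(9) + (5) + (6) + (-2) + (-2)] = 16/8 = 2
  <chi_rho, chi_3> = (1/8)[1*(9)*conj(1) + 1*(5)*conj(1) + 2*(3)*conj(-1) + 2*(1)*conj(1) + 2*(1)*conj(-1)]
      = (1/8)[(9) + (5) + (-6) + (2) + (-2)] = 8/8 = 1
  <chi_rho, chi_4> = (1/8)[1*(9)*conj(1) + 1*(5)*conj(1) + 2*(3)*conj(-1) + 2*(1)*conj(-1) + 2*(1)*conj(1)]
      = (1/8)[(9) + (5) + (-6) + (-2) + (2)] = 8/8 = 1
  <chi_rho, chi_5> = (1/8)[1*(9)*conj(2) + 1*(5)*conj(-2) + 2*(3)*conj(0) + 2*(1)*conj(0) + 2*(1)*conj(0)]
      = (1/8)[(18) + (-10) + (0) + (0) + (0)] = 8/8 = 1
Dimension check: dim(rho) = sum (mult * dim) = 3*1 + 2*1 + 1*1 + 1*1 + 1*2 = 9 = chi_rho(e) = 9.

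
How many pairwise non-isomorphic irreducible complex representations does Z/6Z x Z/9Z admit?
54

Proof sketch: The number of irreducible complex representations of a finite group equals its number of conjugacy classes. Z/6Z x Z/9Z is abelian of order 54, so every element is its own conjugacy class: 54 classes, so Z/6Z x Z/9Z (order 54) has exactly 54 irreducible complex representations.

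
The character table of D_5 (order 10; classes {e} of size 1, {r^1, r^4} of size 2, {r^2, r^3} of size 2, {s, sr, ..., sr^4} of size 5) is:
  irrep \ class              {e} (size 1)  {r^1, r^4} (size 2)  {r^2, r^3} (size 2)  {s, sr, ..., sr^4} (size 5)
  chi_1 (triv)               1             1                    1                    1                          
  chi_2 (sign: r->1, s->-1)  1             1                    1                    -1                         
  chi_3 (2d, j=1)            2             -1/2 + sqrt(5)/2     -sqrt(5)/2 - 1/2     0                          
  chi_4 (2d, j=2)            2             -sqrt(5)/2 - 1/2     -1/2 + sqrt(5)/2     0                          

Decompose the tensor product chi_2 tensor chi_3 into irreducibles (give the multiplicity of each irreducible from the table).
chi_2 tensor chi_3 = chi_3 (all other irreducibles have multiplicity 0).

Derivation: The character of a tensor product is the pointwise product (chi_2 * chi_3)(C) = chi_2(C) * chi_3(C):
  {e}: (1)*(2), {r^1, r^4}: (1)*(-1/2 + sqrt(5)/2), {r^2, r^3}: (1)*(-sqrt(5)/2 - 1/2), {s, sr, ..., sr^4}: (-1)*(0)
so (chi_2 * chi_3) takes values
  {e} -> 2, {r^1, r^4} -> -1/2 + sqrt(5)/2, {r^2, r^3} -> -sqrt(5)/2 - 1/2, {s, sr, ..., sr^4} -> 0.
Now take the inner product of this character with each irreducible chi from the table, <chi_2*chi_3, chi> = (1/10) sum_C |C| (chi_2*chi_3)(C) conj(chi(C)):
  <chi_2*chi_3, chi_1> = (1/10)[1*(2)*conj(1) + 2*(-1/2 + sqrt(5)/2)*conj(1) + 2*(-sqrt(5)/2 - 1/2)*conj(1) + 5*(0)*conj(1)]
      = (1/10)[(2) + (-1 + sqrt(5)) + (-sqrt(5) - 1) + (0)] = 0/10 = 0
  <chi_2*chi_3, chi_2> = (1/10)[1*(2)*conj(1) + 2*(-1/2 + sqrt(5)/2)*conj(1) + 2*(-sqrt(5)/2 - 1/2)*conj(1) + 5*(0)*conj(-1)]
      = (1/10)[(2) + (-1 + sqrt(5)) + (-sqrt(5) - 1) + (0)] = 0/10 = 0
  <chi_2*chi_3, chi_3> = (1/10)[1*(2)*conj(2) + 2*(-1/2 + sqrt(5)/2)*conj(-1/2 + sqrt(5)/2) + 2*(-sqrt(5)/2 - 1/2)*conj(-sqrt(5)/2 - 1/2) + 5*(0)*conj(0)]
      = (1/10)[(4) + (3 - sqrt(5)) + (sqrt(5) + 3) + (0)] = 10/10 = 1
  <chi_2*chi_3, chi_4> = (1/10)[1*(2)*conj(2) + 2*(-1/2 + sqrt(5)/2)*conj(-sqrt(5)/2 - 1/2) + 2*(-sqrt(5)/2 - 1/2)*conj(-1/2 + sqrt(5)/2) + 5*(0)*conj(0)]
      = (1/10)[(4) + (-2) + (-2) + (0)] = 0/10 = 0
Hence the multiplicities are chi_3: 1. Dimension check: dim(chi_2)*dim(chi_3) = 1*2 = 2 and sum (mult * dim) = 1*2 = 2.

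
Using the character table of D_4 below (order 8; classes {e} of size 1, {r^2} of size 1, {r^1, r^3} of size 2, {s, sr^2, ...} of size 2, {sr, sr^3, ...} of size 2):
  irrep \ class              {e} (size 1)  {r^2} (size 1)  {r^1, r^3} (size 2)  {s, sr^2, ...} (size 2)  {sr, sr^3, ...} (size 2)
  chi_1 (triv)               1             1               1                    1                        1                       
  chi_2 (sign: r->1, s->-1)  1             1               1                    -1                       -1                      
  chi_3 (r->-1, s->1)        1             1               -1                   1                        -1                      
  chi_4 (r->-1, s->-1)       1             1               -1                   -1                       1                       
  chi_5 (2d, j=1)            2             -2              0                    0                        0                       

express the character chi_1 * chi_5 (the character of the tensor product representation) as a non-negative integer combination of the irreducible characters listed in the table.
chi_1 tensor chi_5 = chi_5 (all other irreducibles have multiplicity 0).

Explanation: The character of a tensor product is the pointwise product (chi_1 * chi_5)(C) = chi_1(C) * chi_5(C):
  {e}: (1)*(2), {r^2}: (1)*(-2), {r^1, r^3}: (1)*(0), {s, sr^2, ...}: (1)*(0), {sr, sr^3, ...}: (1)*(0)
so (chi_1 * chi_5) takes values
  {e} -> 2, {r^2} -> -2, {r^1, r^3} -> 0, {s, sr^2, ...} -> 0, {sr, sr^3, ...} -> 0.
Now take the inner product of this character with each irreducible chi from the table, <chi_1*chi_5, chi> = (1/8) sum_C |C| (chi_1*chi_5)(C) conj(chi(C)):
  <chi_1*chi_5, chi_1> = (1/8)[1*(2)*conj(1) + 1*(-2)*conj(1) + 2*(0)*conj(1) + 2*(0)*conj(1) + 2*(0)*conj(1)]
      = (1/8)[(2) + (-2) + (0) + (0) + (0)] = 0/8 = 0
  <chi_1*chi_5, chi_2> = (1/8)[1*(2)*conj(1) + 1*(-2)*conj(1) + 2*(0)*conj(1) + 2*(0)*conj(-1) + 2*(0)*conj(-1)]
      = (1/8)[(2) + (-2) + (0) + (0) + (0)] = 0/8 = 0
  <chi_1*chi_5, chi_3> = (1/8)[1*(2)*conj(1) + 1*(-2)*conj(1) + 2*(0)*conj(-1) + 2*(0)*conj(1) + 2*(0)*conj(-1)]
      = (1/8)[(2) + (-2) + (0) + (0) + (0)] = 0/8 = 0
  <chi_1*chi_5, chi_4> = (1/8)[1*(2)*conj(1) + 1*(-2)*conj(1) + 2*(0)*conj(-1) + 2*(0)*conj(-1) + 2*(0)*conj(1)]
      = (1/8)[(2) + (-2) + (0) + (0) + (0)] = 0/8 = 0
  <chi_1*chi_5, chi_5> = (1/8)[1*(2)*conj(2) + 1*(-2)*conj(-2) + 2*(0)*conj(0) + 2*(0)*conj(0) + 2*(0)*conj(0)]
      = (1/8)[(4) + (4) + (0) + (0) + (0)] = 8/8 = 1
Hence the multiplicities are chi_5: 1. Dimension check: dim(chi_1)*dim(chi_5) = 1*2 = 2 and sum (mult * dim) = 1*2 = 2.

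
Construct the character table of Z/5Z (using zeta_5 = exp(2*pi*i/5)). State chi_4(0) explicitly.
Character table of Z/5Z (irreps indexed chi_0,...,chi_4 with chi_k(m) = zeta_5^(k*m), zeta_5 = exp(2*pi*i/5)):
  irrep \ class  {0} (size 1)  {1} (size 1)    {2} (size 1)    {3} (size 1)    {4} (size 1)  
  chi_0          1             1               1               1               1             
  chi_1          1             exp(2*I*pi/5)   exp(4*I*pi/5)   exp(-4*I*pi/5)  exp(-2*I*pi/5)
  chi_2          1             exp(4*I*pi/5)   exp(-2*I*pi/5)  exp(2*I*pi/5)   exp(-4*I*pi/5)
  chi_3          1             exp(-4*I*pi/5)  exp(2*I*pi/5)   exp(-2*I*pi/5)  exp(4*I*pi/5) 
  chi_4          1             exp(-2*I*pi/5)  exp(-4*I*pi/5)  exp(4*I*pi/5)   exp(2*I*pi/5) 

Spot check: chi_4(0) = zeta_5^(4*0) = zeta_5^0 = 1.

Solution. Z/5Z is abelian, so all 5 irreducible complex representations are 1-dimensional. They are given by chi_k(m) = zeta_5^(k*m) for k = 0,...,4. Row orthogonality: sum_m chi_k(m) conj(chi_l(m)) = 5 * [k = l].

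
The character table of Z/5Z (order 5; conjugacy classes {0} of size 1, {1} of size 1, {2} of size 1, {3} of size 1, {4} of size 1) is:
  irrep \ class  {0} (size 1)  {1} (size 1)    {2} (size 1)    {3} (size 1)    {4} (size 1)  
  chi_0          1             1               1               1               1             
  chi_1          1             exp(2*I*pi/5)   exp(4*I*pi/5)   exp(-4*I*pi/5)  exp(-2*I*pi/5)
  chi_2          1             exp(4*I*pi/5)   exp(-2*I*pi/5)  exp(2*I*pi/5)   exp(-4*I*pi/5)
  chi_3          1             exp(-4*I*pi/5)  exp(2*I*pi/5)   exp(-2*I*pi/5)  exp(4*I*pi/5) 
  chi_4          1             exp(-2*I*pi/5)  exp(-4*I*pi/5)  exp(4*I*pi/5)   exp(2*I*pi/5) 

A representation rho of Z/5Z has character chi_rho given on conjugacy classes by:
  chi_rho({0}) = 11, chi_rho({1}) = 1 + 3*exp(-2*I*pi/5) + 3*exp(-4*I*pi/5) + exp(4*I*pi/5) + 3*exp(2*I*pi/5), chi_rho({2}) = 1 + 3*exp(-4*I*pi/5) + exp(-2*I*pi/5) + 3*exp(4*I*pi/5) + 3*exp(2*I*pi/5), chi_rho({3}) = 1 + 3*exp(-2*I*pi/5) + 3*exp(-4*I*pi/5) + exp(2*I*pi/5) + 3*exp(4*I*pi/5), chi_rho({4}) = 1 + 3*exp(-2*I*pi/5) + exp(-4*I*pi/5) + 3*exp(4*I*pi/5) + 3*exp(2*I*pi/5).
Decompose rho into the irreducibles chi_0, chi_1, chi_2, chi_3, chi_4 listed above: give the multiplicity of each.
Multiplicities: chi_0: 1, chi_1: 3, chi_2: 1, chi_3: 3, chi_4: 3.

Details: Use <chi_rho, chi> = (1/|G|) sum_C |C| * chi_rho(C) * conj(chi(C)) with |G| = 5 for each irreducible chi in the table:
  <chi_rho, chi_0> = (1/5)[1*(11)*conj(1) + 1*(1 + 3*exp(-2*I*pi/5) + 3*exp(-4*I*pi/5) + exp(4*I*pi/5) + 3*exp(2*I*pi/5))*conj(1) + 1*(1 + 3*exp(-4*I*pi/5) + exp(-2*I*pi/5) + 3*exp(4*I*pi/5) + 3*exp(2*I*pi/5))*conj(1) + 1*(1 + 3*exp(-2*I*pi/5) + 3*exp(-4*I*pi/5) + exp(2*I*pi/5) + 3*exp(4*I*pi/5))*conj(1) + 1*(1 + 3*exp(-2*I*pi/5) + exp(-4*I*pi/5) + 3*exp(4*I*pi/5) + 3*exp(2*I*pi/5))*conj(1)]
      = (1/5)[(11) + (1 + 3*exp(-2*I*pi/5) + 3*exp(-4*I*pi/5) + exp(4*I*pi/5) + 3*exp(2*I*pi/5)) + (1 + 3*exp(-4*I*pi/5) + exp(-2*I*pi/5) + 3*exp(4*I*pi/5) + 3*exp(2*I*pi/5)) + (1 + 3*exp(-2*I*pi/5) + 3*exp(-4*I*pi/5) + exp(2*I*pi/5) + 3*exp(4*I*pi/5)) + (1 + 3*exp(-2*I*pi/5) + exp(-4*I*pi/5) + 3*exp(4*I*pi/5) + 3*exp(2*I*pi/5))] = 5/5 = 1
  <chi_rho, chi_1> = (1/5)[1*(11)*conj(1) + 1*(1 + 3*exp(-2*I*pi/5) + 3*exp(-4*I*pi/5) + exp(4*I*pi/5) + 3*exp(2*I*pi/5))*conj(exp(2*I*pi/5)) + 1*(1 + 3*exp(-4*I*pi/5) + exp(-2*I*pi/5) + 3*exp(4*I*pi/5) + 3*exp(2*I*pi/5))*conj(exp(4*I*pi/5)) + 1*(1 + 3*exp(-2*I*pi/5) + 3*exp(-4*I*pi/5) + exp(2*I*pi/5) + 3*exp(4*I*pi/5))*conj(exp(-4*I*pi/5)) + 1*(1 + 3*exp(-2*I*pi/5) + exp(-4*I*pi/5) + 3*exp(4*I*pi/5) + 3*exp(2*I*pi/5))*conj(exp(-2*I*pi/5))]
      = (1/5)[(11) + (3 + 3*exp(-4*I*pi/5) + exp(-2*I*pi/5) + exp(2*I*pi/5) + 3*exp(4*I*pi/5)) + (3 + 3*exp(-2*I*pi/5) + exp(-4*I*pi/5) + exp(4*I*pi/5) + 3*exp(2*I*pi/5)) + (3 + 3*exp(-2*I*pi/5) + exp(-4*I*pi/5) + exp(4*I*pi/5) + 3*exp(2*I*pi/5)) + (3 + 3*exp(-4*I*pi/5) + exp(-2*I*pi/5) + exp(2*I*pi/5) + 3*exp(4*I*pi/5))] = 15/5 = 3
  <chi_rho, chi_2> = (1/5)[1*(11)*conj(1) + 1*(1 + 3*exp(-2*I*pi/5) + 3*exp(-4*I*pi/5) + exp(4*I*pi/5) + 3*exp(2*I*pi/5))*conj(exp(4*I*pi/5)) + 1*(1 + 3*exp(-4*I*pi/5) + exp(-2*I*pi/5) + 3*exp(4*I*pi/5) + 3*exp(2*I*pi/5))*conj(exp(-2*I*pi/5)) + 1*(1 + 3*exp(-2*I*pi/5) + 3*exp(-4*I*pi/5) + exp(2*I*pi/5) + 3*exp(4*I*pi/5))*conj(exp(2*I*pi/5)) + 1*(1 + 3*exp(-2*I*pi/5) + exp(-4*I*pi/5) + 3*exp(4*I*pi/5) + 3*exp(2*I*pi/5))*conj(exp(-4*I*pi/5))]
      = (1/5)[(11) + (1 + 3*exp(-2*I*pi/5) + exp(-4*I*pi/5) + 3*exp(4*I*pi/5) + 3*exp(2*I*pi/5)) + (1 + 3*exp(-2*I*pi/5) + 3*exp(-4*I*pi/5) + exp(2*I*pi/5) + 3*exp(4*I*pi/5)) + (1 + 3*exp(-4*I*pi/5) + exp(-2*I*pi/5) + 3*exp(4*I*pi/5) + 3*exp(2*I*pi/5)) + (1 + 3*exp(-2*I*pi/5) + 3*exp(-4*I*pi/5) + exp(4*I*pi/5) + 3*exp(2*I*pi/5))] = 5/5 = 1
  <chi_rho, chi_3> = (1/5)[1*(11)*conj(1) + 1*(1 + 3*exp(-2*I*pi/5) + 3*exp(-4*I*pi/5) + exp(4*I*pi/5) + 3*exp(2*I*pi/5))*conj(exp(-4*I*pi/5)) + 1*(1 + 3*exp(-4*I*pi/5) + exp(-2*I*pi/5) + 3*exp(4*I*pi/5) + 3*exp(2*I*pi/5))*conj(exp(2*I*pi/5)) + 1*(1 + 3*exp(-2*I*pi/5) + 3*exp(-4*I*pi/5) + exp(2*I*pi/5) + 3*exp(4*I*pi/5))*conj(exp(-2*I*pi/5)) + 1*(1 + 3*exp(-2*I*pi/5) + exp(-4*I*pi/5) + 3*exp(4*I*pi/5) + 3*exp(2*I*pi/5))*conj(exp(4*I*pi/5))]
      = (1/5)[(11) + (3 + 3*exp(-4*I*pi/5) + exp(-2*I*pi/5) + exp(4*I*pi/5) + 3*exp(2*I*pi/5)) + (3 + exp(-2*I*pi/5) + exp(-4*I*pi/5) + 3*exp(4*I*pi/5) + 3*exp(2*I*pi/5)) + (3 + 3*exp(-2*I*pi/5) + 3*exp(-4*I*pi/5) + exp(4*I*pi/5) + exp(2*I*pi/5)) + (3 + 3*exp(-2*I*pi/5) + exp(-4*I*pi/5) + exp(2*I*pi/5) + 3*exp(4*I*pi/5))] = 15/5 = 3
  <chi_rho, chi_4> = (1/5)[1*(11)*conj(1) + 1*(1 + 3*exp(-2*I*pi/5) + 3*exp(-4*I*pi/5) + exp(4*I*pi/5) + 3*exp(2*I*pi/5))*conj(exp(-2*I*pi/5)) + 1*(1 + 3*exp(-4*I*pi/5) + exp(-2*I*pi/5) + 3*exp(4*I*pi/5) + 3*exp(2*I*pi/5))*conj(exp(-4*I*pi/5)) + 1*(1 + 3*exp(-2*I*pi/5) + 3*exp(-4*I*pi/5) + exp(2*I*pi/5) + 3*exp(4*I*pi/5))*conj(exp(4*I*pi/5)) + 1*(1 + 3*exp(-2*I*pi/5) + exp(-4*I*pi/5) + 3*exp(4*I*pi/5) + 3*exp(2*I*pi/5))*conj(exp(2*I*pi/5))]
      = (1/5)[(11) + (3 + 3*exp(-2*I*pi/5) + exp(-4*I*pi/5) + exp(2*I*pi/5) + 3*exp(4*I*pi/5)) + (3 + 3*exp(-2*I*pi/5) + 3*exp(-4*I*pi/5) + exp(4*I*pi/5) + exp(2*I*pi/5)) + (3 + exp(-2*I*pi/5) + exp(-4*I*pi/5) + 3*exp(4*I*pi/5) + 3*exp(2*I*pi/5)) + (3 + 3*exp(-4*I*pi/5) + exp(-2*I*pi/5) + exp(4*I*pi/5) + 3*exp(2*I*pi/5))] = 15/5 = 3
(Exp terms are combined using exp(i*s)*conj(exp(i*t)) = exp(i*(s-t)), and sums of them are collapsed using the identity that for every m > 1 the m distinct m-th roots of unity sum to 0, e.g. 1 + exp(2*I*pi/3) + exp(-2*I*pi/3) = 0.)
Dimension check: dim(rho) = sum (mult * dim) = 1*1 + 3*1 + 1*1 + 3*1 + 3*1 = 11 = chi_rho(e) = 11.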